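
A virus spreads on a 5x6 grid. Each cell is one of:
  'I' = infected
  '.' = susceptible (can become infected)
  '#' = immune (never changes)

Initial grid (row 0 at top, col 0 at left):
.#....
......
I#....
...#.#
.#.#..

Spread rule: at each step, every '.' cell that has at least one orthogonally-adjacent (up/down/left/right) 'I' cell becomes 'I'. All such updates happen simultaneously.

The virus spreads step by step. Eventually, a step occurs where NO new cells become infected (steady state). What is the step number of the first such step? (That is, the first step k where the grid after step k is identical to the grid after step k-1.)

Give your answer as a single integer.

Step 0 (initial): 1 infected
Step 1: +2 new -> 3 infected
Step 2: +4 new -> 7 infected
Step 3: +2 new -> 9 infected
Step 4: +4 new -> 13 infected
Step 5: +3 new -> 16 infected
Step 6: +3 new -> 19 infected
Step 7: +3 new -> 22 infected
Step 8: +1 new -> 23 infected
Step 9: +1 new -> 24 infected
Step 10: +0 new -> 24 infected

Answer: 10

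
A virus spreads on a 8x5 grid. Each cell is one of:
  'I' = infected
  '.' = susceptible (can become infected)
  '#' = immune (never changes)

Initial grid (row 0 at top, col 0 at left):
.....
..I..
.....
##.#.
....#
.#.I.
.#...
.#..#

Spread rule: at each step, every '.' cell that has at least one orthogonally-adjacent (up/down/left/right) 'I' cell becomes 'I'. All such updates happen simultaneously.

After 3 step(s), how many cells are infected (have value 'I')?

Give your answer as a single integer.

Answer: 27

Derivation:
Step 0 (initial): 2 infected
Step 1: +8 new -> 10 infected
Step 2: +11 new -> 21 infected
Step 3: +6 new -> 27 infected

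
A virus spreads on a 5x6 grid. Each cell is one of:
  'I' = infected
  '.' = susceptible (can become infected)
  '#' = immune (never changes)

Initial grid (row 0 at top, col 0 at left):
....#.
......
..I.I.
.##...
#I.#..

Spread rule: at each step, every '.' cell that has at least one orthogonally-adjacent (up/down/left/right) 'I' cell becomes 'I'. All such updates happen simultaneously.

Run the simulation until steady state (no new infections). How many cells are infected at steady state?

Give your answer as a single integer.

Step 0 (initial): 3 infected
Step 1: +7 new -> 10 infected
Step 2: +8 new -> 18 infected
Step 3: +6 new -> 24 infected
Step 4: +1 new -> 25 infected
Step 5: +0 new -> 25 infected

Answer: 25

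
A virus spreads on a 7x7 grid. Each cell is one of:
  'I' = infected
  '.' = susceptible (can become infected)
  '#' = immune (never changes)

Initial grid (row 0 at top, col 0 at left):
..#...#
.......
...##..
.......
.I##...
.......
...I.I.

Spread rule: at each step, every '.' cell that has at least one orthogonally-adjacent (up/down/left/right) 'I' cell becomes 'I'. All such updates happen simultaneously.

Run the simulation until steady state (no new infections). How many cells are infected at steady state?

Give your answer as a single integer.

Answer: 43

Derivation:
Step 0 (initial): 3 infected
Step 1: +8 new -> 11 infected
Step 2: +9 new -> 20 infected
Step 3: +8 new -> 28 infected
Step 4: +6 new -> 34 infected
Step 5: +4 new -> 38 infected
Step 6: +4 new -> 42 infected
Step 7: +1 new -> 43 infected
Step 8: +0 new -> 43 infected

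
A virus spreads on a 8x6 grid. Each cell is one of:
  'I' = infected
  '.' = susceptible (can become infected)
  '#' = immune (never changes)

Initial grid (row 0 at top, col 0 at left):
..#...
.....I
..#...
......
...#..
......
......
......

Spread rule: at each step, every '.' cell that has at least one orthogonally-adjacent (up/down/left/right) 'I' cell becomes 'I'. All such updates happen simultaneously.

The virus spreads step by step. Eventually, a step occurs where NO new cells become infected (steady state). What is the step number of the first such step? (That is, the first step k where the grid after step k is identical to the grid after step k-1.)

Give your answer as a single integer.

Step 0 (initial): 1 infected
Step 1: +3 new -> 4 infected
Step 2: +4 new -> 8 infected
Step 3: +5 new -> 13 infected
Step 4: +4 new -> 17 infected
Step 5: +6 new -> 23 infected
Step 6: +7 new -> 30 infected
Step 7: +5 new -> 35 infected
Step 8: +4 new -> 39 infected
Step 9: +3 new -> 42 infected
Step 10: +2 new -> 44 infected
Step 11: +1 new -> 45 infected
Step 12: +0 new -> 45 infected

Answer: 12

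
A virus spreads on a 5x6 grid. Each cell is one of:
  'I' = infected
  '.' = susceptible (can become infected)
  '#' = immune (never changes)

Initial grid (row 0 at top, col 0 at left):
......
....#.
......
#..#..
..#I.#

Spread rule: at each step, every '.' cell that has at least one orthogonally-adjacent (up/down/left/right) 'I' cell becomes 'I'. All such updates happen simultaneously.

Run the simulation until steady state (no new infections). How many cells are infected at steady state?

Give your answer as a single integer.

Step 0 (initial): 1 infected
Step 1: +1 new -> 2 infected
Step 2: +1 new -> 3 infected
Step 3: +2 new -> 5 infected
Step 4: +2 new -> 7 infected
Step 5: +3 new -> 10 infected
Step 6: +5 new -> 15 infected
Step 7: +5 new -> 20 infected
Step 8: +3 new -> 23 infected
Step 9: +2 new -> 25 infected
Step 10: +0 new -> 25 infected

Answer: 25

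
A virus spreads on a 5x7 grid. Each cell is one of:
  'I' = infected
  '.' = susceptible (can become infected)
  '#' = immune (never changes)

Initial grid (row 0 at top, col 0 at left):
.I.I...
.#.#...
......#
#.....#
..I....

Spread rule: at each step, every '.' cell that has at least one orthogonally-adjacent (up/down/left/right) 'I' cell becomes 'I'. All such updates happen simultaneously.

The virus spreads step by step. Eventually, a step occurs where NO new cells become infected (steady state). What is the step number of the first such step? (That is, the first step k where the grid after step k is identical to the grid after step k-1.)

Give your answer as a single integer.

Answer: 5

Derivation:
Step 0 (initial): 3 infected
Step 1: +6 new -> 9 infected
Step 2: +9 new -> 18 infected
Step 3: +8 new -> 26 infected
Step 4: +4 new -> 30 infected
Step 5: +0 new -> 30 infected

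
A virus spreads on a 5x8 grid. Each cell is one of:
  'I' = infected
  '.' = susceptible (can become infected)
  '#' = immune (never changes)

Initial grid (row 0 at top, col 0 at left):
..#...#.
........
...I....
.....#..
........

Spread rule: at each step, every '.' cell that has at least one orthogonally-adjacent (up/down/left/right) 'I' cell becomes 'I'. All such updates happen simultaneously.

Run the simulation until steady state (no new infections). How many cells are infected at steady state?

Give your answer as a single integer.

Step 0 (initial): 1 infected
Step 1: +4 new -> 5 infected
Step 2: +8 new -> 13 infected
Step 3: +8 new -> 21 infected
Step 4: +9 new -> 30 infected
Step 5: +5 new -> 35 infected
Step 6: +2 new -> 37 infected
Step 7: +0 new -> 37 infected

Answer: 37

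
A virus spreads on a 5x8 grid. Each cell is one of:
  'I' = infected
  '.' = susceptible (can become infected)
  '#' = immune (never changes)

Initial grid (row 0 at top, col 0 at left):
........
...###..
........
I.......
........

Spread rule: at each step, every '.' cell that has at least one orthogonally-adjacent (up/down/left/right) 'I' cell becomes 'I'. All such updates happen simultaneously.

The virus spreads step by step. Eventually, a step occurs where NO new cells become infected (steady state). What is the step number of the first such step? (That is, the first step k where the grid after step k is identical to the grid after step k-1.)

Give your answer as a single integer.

Answer: 11

Derivation:
Step 0 (initial): 1 infected
Step 1: +3 new -> 4 infected
Step 2: +4 new -> 8 infected
Step 3: +5 new -> 13 infected
Step 4: +5 new -> 18 infected
Step 5: +4 new -> 22 infected
Step 6: +4 new -> 26 infected
Step 7: +4 new -> 30 infected
Step 8: +4 new -> 34 infected
Step 9: +2 new -> 36 infected
Step 10: +1 new -> 37 infected
Step 11: +0 new -> 37 infected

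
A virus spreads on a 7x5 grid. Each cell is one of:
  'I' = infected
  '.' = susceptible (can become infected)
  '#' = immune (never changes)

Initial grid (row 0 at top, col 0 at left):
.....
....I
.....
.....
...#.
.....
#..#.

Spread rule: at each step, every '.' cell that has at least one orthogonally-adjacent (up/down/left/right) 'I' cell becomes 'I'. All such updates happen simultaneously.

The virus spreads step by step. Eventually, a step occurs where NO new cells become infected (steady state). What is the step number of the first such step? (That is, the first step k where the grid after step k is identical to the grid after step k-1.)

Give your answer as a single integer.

Step 0 (initial): 1 infected
Step 1: +3 new -> 4 infected
Step 2: +4 new -> 8 infected
Step 3: +5 new -> 13 infected
Step 4: +5 new -> 18 infected
Step 5: +6 new -> 24 infected
Step 6: +3 new -> 27 infected
Step 7: +3 new -> 30 infected
Step 8: +2 new -> 32 infected
Step 9: +0 new -> 32 infected

Answer: 9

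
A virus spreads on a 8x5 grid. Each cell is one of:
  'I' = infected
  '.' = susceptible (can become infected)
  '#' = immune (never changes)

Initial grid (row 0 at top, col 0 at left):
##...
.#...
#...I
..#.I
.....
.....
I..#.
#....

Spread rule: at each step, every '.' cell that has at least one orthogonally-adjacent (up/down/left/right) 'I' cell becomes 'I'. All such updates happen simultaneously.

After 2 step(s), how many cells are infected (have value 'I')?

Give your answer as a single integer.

Step 0 (initial): 3 infected
Step 1: +6 new -> 9 infected
Step 2: +9 new -> 18 infected

Answer: 18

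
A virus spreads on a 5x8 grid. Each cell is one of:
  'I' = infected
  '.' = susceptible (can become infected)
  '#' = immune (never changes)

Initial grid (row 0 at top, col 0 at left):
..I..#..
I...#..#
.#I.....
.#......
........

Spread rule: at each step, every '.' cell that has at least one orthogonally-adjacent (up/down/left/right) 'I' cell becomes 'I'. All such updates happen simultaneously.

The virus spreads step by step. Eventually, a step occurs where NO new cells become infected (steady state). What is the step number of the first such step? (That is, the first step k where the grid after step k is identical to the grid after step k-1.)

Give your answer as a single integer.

Step 0 (initial): 3 infected
Step 1: +8 new -> 11 infected
Step 2: +6 new -> 17 infected
Step 3: +5 new -> 22 infected
Step 4: +4 new -> 26 infected
Step 5: +4 new -> 30 infected
Step 6: +3 new -> 33 infected
Step 7: +2 new -> 35 infected
Step 8: +0 new -> 35 infected

Answer: 8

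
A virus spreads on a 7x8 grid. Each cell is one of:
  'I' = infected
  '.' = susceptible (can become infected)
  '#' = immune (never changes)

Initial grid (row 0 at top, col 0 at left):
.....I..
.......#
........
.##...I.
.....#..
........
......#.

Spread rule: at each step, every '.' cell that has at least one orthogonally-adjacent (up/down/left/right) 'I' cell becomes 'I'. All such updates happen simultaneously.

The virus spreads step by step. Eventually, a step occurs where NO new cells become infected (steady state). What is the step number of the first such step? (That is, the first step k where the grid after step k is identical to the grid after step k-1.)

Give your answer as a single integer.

Step 0 (initial): 2 infected
Step 1: +7 new -> 9 infected
Step 2: +9 new -> 18 infected
Step 3: +7 new -> 25 infected
Step 4: +7 new -> 32 infected
Step 5: +6 new -> 38 infected
Step 6: +5 new -> 43 infected
Step 7: +4 new -> 47 infected
Step 8: +3 new -> 50 infected
Step 9: +1 new -> 51 infected
Step 10: +0 new -> 51 infected

Answer: 10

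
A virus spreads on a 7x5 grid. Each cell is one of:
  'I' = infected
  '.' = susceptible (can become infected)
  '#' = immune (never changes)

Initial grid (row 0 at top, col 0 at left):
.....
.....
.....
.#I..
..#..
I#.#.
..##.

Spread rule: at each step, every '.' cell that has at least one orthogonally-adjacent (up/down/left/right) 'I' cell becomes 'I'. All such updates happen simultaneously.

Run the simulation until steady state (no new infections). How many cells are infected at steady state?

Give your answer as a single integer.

Step 0 (initial): 2 infected
Step 1: +4 new -> 6 infected
Step 2: +8 new -> 14 infected
Step 3: +6 new -> 20 infected
Step 4: +5 new -> 25 infected
Step 5: +3 new -> 28 infected
Step 6: +0 new -> 28 infected

Answer: 28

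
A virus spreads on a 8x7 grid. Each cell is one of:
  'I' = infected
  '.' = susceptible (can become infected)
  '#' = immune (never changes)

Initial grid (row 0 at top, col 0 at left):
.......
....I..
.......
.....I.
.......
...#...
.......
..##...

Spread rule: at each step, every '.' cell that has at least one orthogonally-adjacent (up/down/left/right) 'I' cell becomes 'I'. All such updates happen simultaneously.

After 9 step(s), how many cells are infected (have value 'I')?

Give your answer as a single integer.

Step 0 (initial): 2 infected
Step 1: +8 new -> 10 infected
Step 2: +10 new -> 20 infected
Step 3: +9 new -> 29 infected
Step 4: +8 new -> 37 infected
Step 5: +8 new -> 45 infected
Step 6: +3 new -> 48 infected
Step 7: +2 new -> 50 infected
Step 8: +2 new -> 52 infected
Step 9: +1 new -> 53 infected

Answer: 53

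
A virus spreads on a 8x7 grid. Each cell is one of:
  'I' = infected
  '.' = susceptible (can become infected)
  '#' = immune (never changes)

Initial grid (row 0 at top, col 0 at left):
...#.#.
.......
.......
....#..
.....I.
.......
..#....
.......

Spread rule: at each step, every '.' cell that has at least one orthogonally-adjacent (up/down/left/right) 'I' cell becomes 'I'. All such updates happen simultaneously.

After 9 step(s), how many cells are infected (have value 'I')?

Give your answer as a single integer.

Step 0 (initial): 1 infected
Step 1: +4 new -> 5 infected
Step 2: +6 new -> 11 infected
Step 3: +9 new -> 20 infected
Step 4: +9 new -> 29 infected
Step 5: +8 new -> 37 infected
Step 6: +6 new -> 43 infected
Step 7: +5 new -> 48 infected
Step 8: +3 new -> 51 infected
Step 9: +1 new -> 52 infected

Answer: 52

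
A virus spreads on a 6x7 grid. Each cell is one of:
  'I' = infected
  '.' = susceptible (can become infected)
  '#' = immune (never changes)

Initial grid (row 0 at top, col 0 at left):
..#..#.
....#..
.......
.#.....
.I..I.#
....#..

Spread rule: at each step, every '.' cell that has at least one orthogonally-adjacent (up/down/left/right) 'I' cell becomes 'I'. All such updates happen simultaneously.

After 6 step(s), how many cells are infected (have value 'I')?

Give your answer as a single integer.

Answer: 36

Derivation:
Step 0 (initial): 2 infected
Step 1: +6 new -> 8 infected
Step 2: +9 new -> 17 infected
Step 3: +6 new -> 23 infected
Step 4: +6 new -> 29 infected
Step 5: +4 new -> 33 infected
Step 6: +3 new -> 36 infected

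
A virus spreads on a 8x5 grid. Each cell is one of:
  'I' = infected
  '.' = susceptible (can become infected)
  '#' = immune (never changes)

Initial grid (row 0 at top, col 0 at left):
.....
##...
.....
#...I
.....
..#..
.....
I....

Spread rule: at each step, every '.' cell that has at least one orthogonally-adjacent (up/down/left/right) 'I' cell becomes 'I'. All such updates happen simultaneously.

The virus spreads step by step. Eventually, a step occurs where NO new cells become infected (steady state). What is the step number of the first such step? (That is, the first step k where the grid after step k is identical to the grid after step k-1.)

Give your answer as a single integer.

Step 0 (initial): 2 infected
Step 1: +5 new -> 7 infected
Step 2: +8 new -> 15 infected
Step 3: +11 new -> 26 infected
Step 4: +6 new -> 32 infected
Step 5: +2 new -> 34 infected
Step 6: +1 new -> 35 infected
Step 7: +1 new -> 36 infected
Step 8: +0 new -> 36 infected

Answer: 8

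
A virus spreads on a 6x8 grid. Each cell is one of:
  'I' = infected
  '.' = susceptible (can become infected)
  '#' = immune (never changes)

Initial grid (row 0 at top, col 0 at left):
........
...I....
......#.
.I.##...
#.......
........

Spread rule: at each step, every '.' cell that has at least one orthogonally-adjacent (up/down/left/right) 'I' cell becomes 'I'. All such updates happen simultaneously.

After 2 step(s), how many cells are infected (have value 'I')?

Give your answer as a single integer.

Answer: 19

Derivation:
Step 0 (initial): 2 infected
Step 1: +8 new -> 10 infected
Step 2: +9 new -> 19 infected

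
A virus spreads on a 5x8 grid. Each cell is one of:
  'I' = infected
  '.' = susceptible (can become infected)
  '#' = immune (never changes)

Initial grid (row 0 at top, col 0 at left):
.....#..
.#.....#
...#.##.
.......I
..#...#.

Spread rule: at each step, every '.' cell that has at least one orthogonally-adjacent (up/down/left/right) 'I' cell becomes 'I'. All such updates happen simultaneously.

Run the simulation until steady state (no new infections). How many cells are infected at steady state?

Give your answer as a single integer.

Answer: 32

Derivation:
Step 0 (initial): 1 infected
Step 1: +3 new -> 4 infected
Step 2: +1 new -> 5 infected
Step 3: +2 new -> 7 infected
Step 4: +3 new -> 10 infected
Step 5: +3 new -> 13 infected
Step 6: +5 new -> 18 infected
Step 7: +6 new -> 24 infected
Step 8: +4 new -> 28 infected
Step 9: +3 new -> 31 infected
Step 10: +1 new -> 32 infected
Step 11: +0 new -> 32 infected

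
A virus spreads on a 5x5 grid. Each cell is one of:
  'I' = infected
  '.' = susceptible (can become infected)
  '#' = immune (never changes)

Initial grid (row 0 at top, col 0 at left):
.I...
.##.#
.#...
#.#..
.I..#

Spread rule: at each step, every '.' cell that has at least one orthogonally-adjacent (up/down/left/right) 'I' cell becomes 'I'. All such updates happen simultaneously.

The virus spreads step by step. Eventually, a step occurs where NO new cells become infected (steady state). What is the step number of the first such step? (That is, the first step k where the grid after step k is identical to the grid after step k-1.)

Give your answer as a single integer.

Step 0 (initial): 2 infected
Step 1: +5 new -> 7 infected
Step 2: +3 new -> 10 infected
Step 3: +4 new -> 14 infected
Step 4: +2 new -> 16 infected
Step 5: +2 new -> 18 infected
Step 6: +0 new -> 18 infected

Answer: 6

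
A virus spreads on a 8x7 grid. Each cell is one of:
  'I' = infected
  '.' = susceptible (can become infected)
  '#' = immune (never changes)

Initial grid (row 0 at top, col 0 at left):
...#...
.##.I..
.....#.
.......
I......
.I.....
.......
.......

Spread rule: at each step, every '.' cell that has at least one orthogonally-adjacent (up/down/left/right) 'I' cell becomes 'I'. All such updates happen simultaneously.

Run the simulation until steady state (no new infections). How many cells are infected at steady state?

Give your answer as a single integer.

Step 0 (initial): 3 infected
Step 1: +9 new -> 12 infected
Step 2: +11 new -> 23 infected
Step 3: +14 new -> 37 infected
Step 4: +6 new -> 43 infected
Step 5: +5 new -> 48 infected
Step 6: +3 new -> 51 infected
Step 7: +1 new -> 52 infected
Step 8: +0 new -> 52 infected

Answer: 52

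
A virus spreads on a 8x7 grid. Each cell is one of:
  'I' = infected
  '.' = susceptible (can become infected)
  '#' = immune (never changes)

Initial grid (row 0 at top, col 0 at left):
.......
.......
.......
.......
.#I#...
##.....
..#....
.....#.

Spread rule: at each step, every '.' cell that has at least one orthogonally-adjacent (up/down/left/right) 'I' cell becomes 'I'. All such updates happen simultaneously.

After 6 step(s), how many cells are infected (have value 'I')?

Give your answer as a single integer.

Answer: 43

Derivation:
Step 0 (initial): 1 infected
Step 1: +2 new -> 3 infected
Step 2: +4 new -> 7 infected
Step 3: +7 new -> 14 infected
Step 4: +11 new -> 25 infected
Step 5: +11 new -> 36 infected
Step 6: +7 new -> 43 infected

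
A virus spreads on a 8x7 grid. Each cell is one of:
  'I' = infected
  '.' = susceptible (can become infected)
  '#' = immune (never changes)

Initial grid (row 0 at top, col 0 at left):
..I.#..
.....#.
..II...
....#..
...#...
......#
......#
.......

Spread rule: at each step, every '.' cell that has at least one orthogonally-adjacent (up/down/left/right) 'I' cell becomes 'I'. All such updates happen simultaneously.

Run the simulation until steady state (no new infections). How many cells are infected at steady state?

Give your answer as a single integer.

Answer: 50

Derivation:
Step 0 (initial): 3 infected
Step 1: +8 new -> 11 infected
Step 2: +7 new -> 18 infected
Step 3: +6 new -> 24 infected
Step 4: +7 new -> 31 infected
Step 5: +9 new -> 40 infected
Step 6: +6 new -> 46 infected
Step 7: +3 new -> 49 infected
Step 8: +1 new -> 50 infected
Step 9: +0 new -> 50 infected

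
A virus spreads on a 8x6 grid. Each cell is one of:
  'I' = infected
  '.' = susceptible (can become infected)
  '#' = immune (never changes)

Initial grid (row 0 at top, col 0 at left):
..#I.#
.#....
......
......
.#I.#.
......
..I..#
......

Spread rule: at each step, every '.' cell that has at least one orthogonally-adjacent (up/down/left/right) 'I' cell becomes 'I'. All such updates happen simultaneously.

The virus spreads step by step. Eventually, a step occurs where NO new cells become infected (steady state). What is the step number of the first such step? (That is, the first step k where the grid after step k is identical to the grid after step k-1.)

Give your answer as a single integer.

Answer: 8

Derivation:
Step 0 (initial): 3 infected
Step 1: +8 new -> 11 infected
Step 2: +12 new -> 23 infected
Step 3: +9 new -> 32 infected
Step 4: +6 new -> 38 infected
Step 5: +2 new -> 40 infected
Step 6: +1 new -> 41 infected
Step 7: +1 new -> 42 infected
Step 8: +0 new -> 42 infected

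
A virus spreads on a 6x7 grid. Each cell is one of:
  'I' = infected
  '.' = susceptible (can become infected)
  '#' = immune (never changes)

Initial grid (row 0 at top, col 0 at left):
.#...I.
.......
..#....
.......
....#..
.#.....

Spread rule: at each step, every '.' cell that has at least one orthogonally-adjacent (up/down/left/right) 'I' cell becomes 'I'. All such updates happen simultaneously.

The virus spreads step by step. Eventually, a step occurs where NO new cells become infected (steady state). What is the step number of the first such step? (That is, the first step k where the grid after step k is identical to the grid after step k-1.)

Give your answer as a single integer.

Answer: 11

Derivation:
Step 0 (initial): 1 infected
Step 1: +3 new -> 4 infected
Step 2: +4 new -> 8 infected
Step 3: +5 new -> 13 infected
Step 4: +5 new -> 18 infected
Step 5: +4 new -> 22 infected
Step 6: +6 new -> 28 infected
Step 7: +5 new -> 33 infected
Step 8: +3 new -> 36 infected
Step 9: +1 new -> 37 infected
Step 10: +1 new -> 38 infected
Step 11: +0 new -> 38 infected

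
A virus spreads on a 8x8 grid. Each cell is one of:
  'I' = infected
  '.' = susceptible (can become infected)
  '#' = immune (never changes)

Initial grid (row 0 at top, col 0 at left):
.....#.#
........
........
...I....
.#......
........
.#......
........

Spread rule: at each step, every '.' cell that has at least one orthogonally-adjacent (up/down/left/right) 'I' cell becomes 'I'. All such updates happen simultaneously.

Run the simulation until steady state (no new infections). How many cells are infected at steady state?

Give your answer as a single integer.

Answer: 60

Derivation:
Step 0 (initial): 1 infected
Step 1: +4 new -> 5 infected
Step 2: +8 new -> 13 infected
Step 3: +11 new -> 24 infected
Step 4: +14 new -> 38 infected
Step 5: +10 new -> 48 infected
Step 6: +8 new -> 56 infected
Step 7: +3 new -> 59 infected
Step 8: +1 new -> 60 infected
Step 9: +0 new -> 60 infected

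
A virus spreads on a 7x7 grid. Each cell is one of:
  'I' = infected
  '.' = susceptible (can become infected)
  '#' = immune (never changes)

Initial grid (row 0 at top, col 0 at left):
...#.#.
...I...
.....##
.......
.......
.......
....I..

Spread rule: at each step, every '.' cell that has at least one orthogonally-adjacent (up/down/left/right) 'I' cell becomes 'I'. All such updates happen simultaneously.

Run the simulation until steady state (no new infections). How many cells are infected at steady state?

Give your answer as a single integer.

Answer: 45

Derivation:
Step 0 (initial): 2 infected
Step 1: +6 new -> 8 infected
Step 2: +12 new -> 20 infected
Step 3: +11 new -> 31 infected
Step 4: +9 new -> 40 infected
Step 5: +4 new -> 44 infected
Step 6: +1 new -> 45 infected
Step 7: +0 new -> 45 infected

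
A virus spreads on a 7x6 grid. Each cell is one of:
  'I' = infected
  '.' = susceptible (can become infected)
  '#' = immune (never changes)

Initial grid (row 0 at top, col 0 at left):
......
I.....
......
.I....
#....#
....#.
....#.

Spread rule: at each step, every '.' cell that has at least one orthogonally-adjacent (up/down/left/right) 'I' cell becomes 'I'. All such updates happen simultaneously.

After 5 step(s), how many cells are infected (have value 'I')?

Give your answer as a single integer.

Step 0 (initial): 2 infected
Step 1: +7 new -> 9 infected
Step 2: +6 new -> 15 infected
Step 3: +8 new -> 23 infected
Step 4: +8 new -> 31 infected
Step 5: +4 new -> 35 infected

Answer: 35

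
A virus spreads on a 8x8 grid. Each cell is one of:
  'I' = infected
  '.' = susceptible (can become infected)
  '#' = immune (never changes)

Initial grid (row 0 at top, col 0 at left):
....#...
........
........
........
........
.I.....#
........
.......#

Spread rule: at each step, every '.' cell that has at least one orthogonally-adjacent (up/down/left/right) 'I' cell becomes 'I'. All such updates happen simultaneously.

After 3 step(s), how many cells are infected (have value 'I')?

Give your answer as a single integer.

Step 0 (initial): 1 infected
Step 1: +4 new -> 5 infected
Step 2: +7 new -> 12 infected
Step 3: +8 new -> 20 infected

Answer: 20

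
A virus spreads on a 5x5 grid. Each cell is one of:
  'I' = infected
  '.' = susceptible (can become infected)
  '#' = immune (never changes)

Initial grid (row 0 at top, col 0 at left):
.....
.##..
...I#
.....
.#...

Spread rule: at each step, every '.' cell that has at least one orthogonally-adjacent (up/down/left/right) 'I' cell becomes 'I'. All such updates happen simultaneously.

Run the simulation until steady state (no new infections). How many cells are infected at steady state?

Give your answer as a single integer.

Step 0 (initial): 1 infected
Step 1: +3 new -> 4 infected
Step 2: +6 new -> 10 infected
Step 3: +6 new -> 16 infected
Step 4: +3 new -> 19 infected
Step 5: +2 new -> 21 infected
Step 6: +0 new -> 21 infected

Answer: 21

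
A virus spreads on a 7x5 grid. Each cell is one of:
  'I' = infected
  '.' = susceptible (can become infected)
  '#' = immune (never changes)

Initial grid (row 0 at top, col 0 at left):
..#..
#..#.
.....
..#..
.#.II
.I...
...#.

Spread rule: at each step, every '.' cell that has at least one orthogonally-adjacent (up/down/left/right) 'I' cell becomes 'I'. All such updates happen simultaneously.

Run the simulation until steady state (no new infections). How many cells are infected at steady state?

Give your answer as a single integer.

Step 0 (initial): 3 infected
Step 1: +8 new -> 11 infected
Step 2: +6 new -> 17 infected
Step 3: +3 new -> 20 infected
Step 4: +5 new -> 25 infected
Step 5: +2 new -> 27 infected
Step 6: +1 new -> 28 infected
Step 7: +1 new -> 29 infected
Step 8: +0 new -> 29 infected

Answer: 29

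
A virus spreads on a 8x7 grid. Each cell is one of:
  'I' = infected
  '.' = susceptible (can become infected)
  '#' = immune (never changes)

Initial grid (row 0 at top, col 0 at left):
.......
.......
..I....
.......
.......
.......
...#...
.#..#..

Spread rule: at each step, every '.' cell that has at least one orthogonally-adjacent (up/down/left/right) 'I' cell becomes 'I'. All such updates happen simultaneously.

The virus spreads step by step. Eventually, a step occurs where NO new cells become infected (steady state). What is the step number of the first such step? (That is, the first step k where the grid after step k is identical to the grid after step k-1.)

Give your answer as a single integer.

Answer: 10

Derivation:
Step 0 (initial): 1 infected
Step 1: +4 new -> 5 infected
Step 2: +8 new -> 13 infected
Step 3: +10 new -> 23 infected
Step 4: +10 new -> 33 infected
Step 5: +8 new -> 41 infected
Step 6: +6 new -> 47 infected
Step 7: +3 new -> 50 infected
Step 8: +2 new -> 52 infected
Step 9: +1 new -> 53 infected
Step 10: +0 new -> 53 infected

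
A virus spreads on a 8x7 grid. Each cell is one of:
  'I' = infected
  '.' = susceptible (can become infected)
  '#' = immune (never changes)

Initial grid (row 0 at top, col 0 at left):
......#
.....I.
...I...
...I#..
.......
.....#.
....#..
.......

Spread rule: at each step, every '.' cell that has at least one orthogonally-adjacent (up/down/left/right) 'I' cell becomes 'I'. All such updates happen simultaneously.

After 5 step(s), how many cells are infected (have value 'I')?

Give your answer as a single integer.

Step 0 (initial): 3 infected
Step 1: +9 new -> 12 infected
Step 2: +10 new -> 22 infected
Step 3: +10 new -> 32 infected
Step 4: +7 new -> 39 infected
Step 5: +6 new -> 45 infected

Answer: 45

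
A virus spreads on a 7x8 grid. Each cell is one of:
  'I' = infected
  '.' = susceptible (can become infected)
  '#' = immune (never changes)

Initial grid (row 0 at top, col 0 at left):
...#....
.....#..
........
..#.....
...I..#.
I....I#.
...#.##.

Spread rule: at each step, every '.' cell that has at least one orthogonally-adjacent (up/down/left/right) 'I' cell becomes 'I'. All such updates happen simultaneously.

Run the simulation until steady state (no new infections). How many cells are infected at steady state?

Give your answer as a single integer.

Answer: 48

Derivation:
Step 0 (initial): 3 infected
Step 1: +9 new -> 12 infected
Step 2: +8 new -> 20 infected
Step 3: +8 new -> 28 infected
Step 4: +6 new -> 34 infected
Step 5: +7 new -> 41 infected
Step 6: +5 new -> 46 infected
Step 7: +2 new -> 48 infected
Step 8: +0 new -> 48 infected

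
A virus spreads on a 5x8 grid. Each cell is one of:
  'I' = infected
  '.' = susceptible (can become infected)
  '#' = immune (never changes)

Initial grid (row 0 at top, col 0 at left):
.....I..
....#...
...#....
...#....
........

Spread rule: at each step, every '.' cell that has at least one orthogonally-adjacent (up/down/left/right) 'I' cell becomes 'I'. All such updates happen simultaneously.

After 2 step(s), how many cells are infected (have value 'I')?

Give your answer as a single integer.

Step 0 (initial): 1 infected
Step 1: +3 new -> 4 infected
Step 2: +4 new -> 8 infected

Answer: 8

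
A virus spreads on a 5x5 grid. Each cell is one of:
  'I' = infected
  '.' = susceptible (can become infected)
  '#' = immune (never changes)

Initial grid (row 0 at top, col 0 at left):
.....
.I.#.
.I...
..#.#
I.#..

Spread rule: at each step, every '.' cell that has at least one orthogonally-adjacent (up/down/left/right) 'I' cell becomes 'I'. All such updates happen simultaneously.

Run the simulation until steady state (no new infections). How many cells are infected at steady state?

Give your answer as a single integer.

Answer: 21

Derivation:
Step 0 (initial): 3 infected
Step 1: +8 new -> 11 infected
Step 2: +3 new -> 14 infected
Step 3: +3 new -> 17 infected
Step 4: +3 new -> 20 infected
Step 5: +1 new -> 21 infected
Step 6: +0 new -> 21 infected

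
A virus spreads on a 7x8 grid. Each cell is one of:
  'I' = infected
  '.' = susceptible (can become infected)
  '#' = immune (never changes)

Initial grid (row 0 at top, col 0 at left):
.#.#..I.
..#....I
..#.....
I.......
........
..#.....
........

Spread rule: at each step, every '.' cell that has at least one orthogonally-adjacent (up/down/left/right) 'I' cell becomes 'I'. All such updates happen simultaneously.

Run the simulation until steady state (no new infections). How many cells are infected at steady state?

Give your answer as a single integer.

Step 0 (initial): 3 infected
Step 1: +7 new -> 10 infected
Step 2: +9 new -> 19 infected
Step 3: +10 new -> 29 infected
Step 4: +9 new -> 38 infected
Step 5: +6 new -> 44 infected
Step 6: +4 new -> 48 infected
Step 7: +2 new -> 50 infected
Step 8: +0 new -> 50 infected

Answer: 50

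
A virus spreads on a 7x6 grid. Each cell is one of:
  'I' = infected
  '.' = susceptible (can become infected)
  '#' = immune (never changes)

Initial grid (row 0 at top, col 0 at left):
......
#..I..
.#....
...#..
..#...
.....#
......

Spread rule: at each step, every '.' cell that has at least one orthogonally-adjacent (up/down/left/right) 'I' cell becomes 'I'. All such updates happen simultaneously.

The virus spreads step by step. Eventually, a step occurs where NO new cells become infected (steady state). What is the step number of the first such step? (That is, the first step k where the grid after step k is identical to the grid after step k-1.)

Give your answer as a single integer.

Step 0 (initial): 1 infected
Step 1: +4 new -> 5 infected
Step 2: +6 new -> 11 infected
Step 3: +5 new -> 16 infected
Step 4: +4 new -> 20 infected
Step 5: +5 new -> 25 infected
Step 6: +5 new -> 30 infected
Step 7: +5 new -> 35 infected
Step 8: +2 new -> 37 infected
Step 9: +0 new -> 37 infected

Answer: 9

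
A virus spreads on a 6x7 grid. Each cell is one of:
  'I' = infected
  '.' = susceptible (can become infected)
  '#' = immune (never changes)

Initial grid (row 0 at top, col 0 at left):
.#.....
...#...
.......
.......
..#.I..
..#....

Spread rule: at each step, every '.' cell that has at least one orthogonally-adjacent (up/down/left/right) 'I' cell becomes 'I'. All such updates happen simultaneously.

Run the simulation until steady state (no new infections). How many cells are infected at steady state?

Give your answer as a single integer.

Step 0 (initial): 1 infected
Step 1: +4 new -> 5 infected
Step 2: +6 new -> 11 infected
Step 3: +6 new -> 17 infected
Step 4: +5 new -> 22 infected
Step 5: +7 new -> 29 infected
Step 6: +6 new -> 35 infected
Step 7: +2 new -> 37 infected
Step 8: +1 new -> 38 infected
Step 9: +0 new -> 38 infected

Answer: 38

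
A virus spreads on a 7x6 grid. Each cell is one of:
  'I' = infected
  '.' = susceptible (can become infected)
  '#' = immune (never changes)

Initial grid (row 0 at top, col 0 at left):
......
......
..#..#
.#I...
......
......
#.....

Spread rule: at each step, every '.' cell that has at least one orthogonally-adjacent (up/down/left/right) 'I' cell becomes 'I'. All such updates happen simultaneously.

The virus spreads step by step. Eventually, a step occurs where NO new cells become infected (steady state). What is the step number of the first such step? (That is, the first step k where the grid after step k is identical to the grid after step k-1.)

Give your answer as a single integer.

Step 0 (initial): 1 infected
Step 1: +2 new -> 3 infected
Step 2: +5 new -> 8 infected
Step 3: +8 new -> 16 infected
Step 4: +9 new -> 25 infected
Step 5: +7 new -> 32 infected
Step 6: +5 new -> 37 infected
Step 7: +1 new -> 38 infected
Step 8: +0 new -> 38 infected

Answer: 8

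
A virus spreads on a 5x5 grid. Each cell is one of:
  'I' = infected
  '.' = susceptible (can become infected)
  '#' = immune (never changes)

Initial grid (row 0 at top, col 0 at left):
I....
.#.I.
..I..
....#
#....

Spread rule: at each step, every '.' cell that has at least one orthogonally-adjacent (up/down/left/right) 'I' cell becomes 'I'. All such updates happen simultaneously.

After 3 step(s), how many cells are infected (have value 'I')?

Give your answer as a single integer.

Answer: 21

Derivation:
Step 0 (initial): 3 infected
Step 1: +8 new -> 11 infected
Step 2: +7 new -> 18 infected
Step 3: +3 new -> 21 infected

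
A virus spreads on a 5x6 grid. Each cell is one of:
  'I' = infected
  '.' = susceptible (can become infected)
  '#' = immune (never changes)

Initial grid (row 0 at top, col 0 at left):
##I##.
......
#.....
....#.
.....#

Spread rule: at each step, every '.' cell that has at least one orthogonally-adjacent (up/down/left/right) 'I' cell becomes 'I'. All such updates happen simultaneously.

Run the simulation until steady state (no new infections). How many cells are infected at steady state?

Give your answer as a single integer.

Step 0 (initial): 1 infected
Step 1: +1 new -> 2 infected
Step 2: +3 new -> 5 infected
Step 3: +5 new -> 10 infected
Step 4: +5 new -> 15 infected
Step 5: +5 new -> 20 infected
Step 6: +3 new -> 23 infected
Step 7: +0 new -> 23 infected

Answer: 23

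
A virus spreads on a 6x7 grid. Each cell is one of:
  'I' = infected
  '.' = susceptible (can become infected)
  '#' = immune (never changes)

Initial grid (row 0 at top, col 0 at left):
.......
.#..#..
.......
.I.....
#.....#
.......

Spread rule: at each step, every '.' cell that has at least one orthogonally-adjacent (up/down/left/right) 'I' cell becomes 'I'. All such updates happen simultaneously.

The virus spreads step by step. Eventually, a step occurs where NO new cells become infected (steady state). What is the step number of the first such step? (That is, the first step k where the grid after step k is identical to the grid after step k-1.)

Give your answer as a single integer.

Answer: 9

Derivation:
Step 0 (initial): 1 infected
Step 1: +4 new -> 5 infected
Step 2: +5 new -> 10 infected
Step 3: +7 new -> 17 infected
Step 4: +7 new -> 24 infected
Step 5: +6 new -> 30 infected
Step 6: +4 new -> 34 infected
Step 7: +3 new -> 37 infected
Step 8: +1 new -> 38 infected
Step 9: +0 new -> 38 infected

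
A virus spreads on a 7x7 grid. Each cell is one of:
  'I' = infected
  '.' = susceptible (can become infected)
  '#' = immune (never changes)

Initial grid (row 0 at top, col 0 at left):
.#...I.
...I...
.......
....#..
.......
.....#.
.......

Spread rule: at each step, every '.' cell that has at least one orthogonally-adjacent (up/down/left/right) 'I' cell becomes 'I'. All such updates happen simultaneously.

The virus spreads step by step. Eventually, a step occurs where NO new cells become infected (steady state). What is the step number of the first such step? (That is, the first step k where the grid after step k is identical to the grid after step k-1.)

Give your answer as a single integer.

Answer: 9

Derivation:
Step 0 (initial): 2 infected
Step 1: +7 new -> 9 infected
Step 2: +7 new -> 16 infected
Step 3: +6 new -> 22 infected
Step 4: +8 new -> 30 infected
Step 5: +6 new -> 36 infected
Step 6: +5 new -> 41 infected
Step 7: +4 new -> 45 infected
Step 8: +1 new -> 46 infected
Step 9: +0 new -> 46 infected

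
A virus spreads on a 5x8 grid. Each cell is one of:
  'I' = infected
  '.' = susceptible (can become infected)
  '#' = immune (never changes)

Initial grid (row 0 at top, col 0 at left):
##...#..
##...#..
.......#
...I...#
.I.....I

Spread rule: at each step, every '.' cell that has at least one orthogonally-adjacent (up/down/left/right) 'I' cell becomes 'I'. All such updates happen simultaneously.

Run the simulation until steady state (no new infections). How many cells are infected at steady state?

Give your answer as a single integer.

Answer: 32

Derivation:
Step 0 (initial): 3 infected
Step 1: +8 new -> 11 infected
Step 2: +9 new -> 20 infected
Step 3: +6 new -> 26 infected
Step 4: +3 new -> 29 infected
Step 5: +2 new -> 31 infected
Step 6: +1 new -> 32 infected
Step 7: +0 new -> 32 infected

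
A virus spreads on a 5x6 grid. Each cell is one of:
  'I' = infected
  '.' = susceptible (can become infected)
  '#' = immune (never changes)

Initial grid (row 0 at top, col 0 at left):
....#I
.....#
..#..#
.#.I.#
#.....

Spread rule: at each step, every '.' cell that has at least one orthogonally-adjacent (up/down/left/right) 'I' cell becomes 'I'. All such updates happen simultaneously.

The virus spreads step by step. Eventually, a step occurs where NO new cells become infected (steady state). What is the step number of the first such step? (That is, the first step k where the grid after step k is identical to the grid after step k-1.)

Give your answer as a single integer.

Step 0 (initial): 2 infected
Step 1: +4 new -> 6 infected
Step 2: +4 new -> 10 infected
Step 3: +5 new -> 15 infected
Step 4: +2 new -> 17 infected
Step 5: +3 new -> 20 infected
Step 6: +2 new -> 22 infected
Step 7: +1 new -> 23 infected
Step 8: +0 new -> 23 infected

Answer: 8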